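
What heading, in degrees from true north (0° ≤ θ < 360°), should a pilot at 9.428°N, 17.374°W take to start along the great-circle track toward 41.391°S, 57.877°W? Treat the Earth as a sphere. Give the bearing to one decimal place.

213.2°

Δλ = -57.877 − -17.374 = -40.503°.
θ = atan2( sin Δλ · cos φ₂ , cos φ₁ · sin φ₂ − sin φ₁ · cos φ₂ · cos Δλ )
  = atan2(-0.48726, -0.74571) = -146.839° → normalised to [0°, 360°): 213.161°.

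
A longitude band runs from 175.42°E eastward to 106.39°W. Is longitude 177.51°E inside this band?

Yes

Band width going east from +175.42° to -106.39°: ((-106.39 − 175.42) mod 360) = 78.19°.
Offset of +177.51° east of the west edge: ((177.51 − 175.42) mod 360) = 2.09°.
2.09° ≤ 78.19° ⇒ inside.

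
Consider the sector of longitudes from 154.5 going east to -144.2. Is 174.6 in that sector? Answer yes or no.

Band width going east from +154.5° to -144.2°: ((-144.2 − 154.5) mod 360) = 61.3°.
Offset of +174.6° east of the west edge: ((174.6 − 154.5) mod 360) = 20.1°.
20.1° ≤ 61.3° ⇒ inside.

Yes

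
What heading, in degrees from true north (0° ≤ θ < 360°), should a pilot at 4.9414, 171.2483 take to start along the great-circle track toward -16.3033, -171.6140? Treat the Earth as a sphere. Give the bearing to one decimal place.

141.7°

Δλ = -171.6140 − 171.2483 = -342.8623°; wrapped into (−180°, 180°]: 17.1377°.
θ = atan2( sin Δλ · cos φ₂ , cos φ₁ · sin φ₂ − sin φ₁ · cos φ₂ · cos Δλ )
  = atan2(0.28282, -0.35868) = 141.744° → normalised to [0°, 360°): 141.744°.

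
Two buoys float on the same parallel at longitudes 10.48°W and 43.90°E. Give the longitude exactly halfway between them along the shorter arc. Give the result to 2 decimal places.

16.71°E

Signed shortest Δλ from -10.48° to +43.90° is +54.38°.
Midpoint longitude = -10.48° + (+54.38°)/2 = -10.48° + 27.19° = +16.71°.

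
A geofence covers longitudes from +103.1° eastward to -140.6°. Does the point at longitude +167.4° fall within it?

Yes

Band width going east from +103.1° to -140.6°: ((-140.6 − 103.1) mod 360) = 116.3°.
Offset of +167.4° east of the west edge: ((167.4 − 103.1) mod 360) = 64.3°.
64.3° ≤ 116.3° ⇒ inside.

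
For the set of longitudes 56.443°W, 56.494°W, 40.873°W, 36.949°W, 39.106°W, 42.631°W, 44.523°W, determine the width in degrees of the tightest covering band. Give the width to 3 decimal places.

19.545°

Sort the longitudes: -56.494°, -56.443°, -44.523°, -42.631°, -40.873°, -39.106°, -36.949°.
Eastward gaps between consecutive values (wrapping around): 0.051°, 11.920°, 1.892°, 1.758°, 1.767°, 2.157°, 340.455°.
Largest gap = 340.455° ⇒ minimal covering band is its complement: 360° − 340.455° = 19.545°.
Band runs from -56.494° eastward to -36.949°.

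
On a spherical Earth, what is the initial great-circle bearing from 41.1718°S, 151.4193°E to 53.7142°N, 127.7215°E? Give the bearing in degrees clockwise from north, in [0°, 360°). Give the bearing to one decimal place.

346.1°

Δλ = 127.7215 − 151.4193 = -23.6978°.
θ = atan2( sin Δλ · cos φ₂ , cos φ₁ · sin φ₂ − sin φ₁ · cos φ₂ · cos Δλ )
  = atan2(-0.23786, 0.96351) = -13.867° → normalised to [0°, 360°): 346.133°.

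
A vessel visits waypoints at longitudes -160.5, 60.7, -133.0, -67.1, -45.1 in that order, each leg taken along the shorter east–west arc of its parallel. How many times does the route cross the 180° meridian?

Leg 1: -160.5° → +60.7°, shortest Δλ = -138.8° (west) — crosses 180°.
Leg 2: +60.7° → -133.0°, shortest Δλ = 166.3° (east) — crosses 180°.
Leg 3: -133.0° → -67.1°, shortest Δλ = 65.9° (east) — does not cross 180°.
Leg 4: -67.1° → -45.1°, shortest Δλ = 22.0° (east) — does not cross 180°.
Total crossings: 2.

2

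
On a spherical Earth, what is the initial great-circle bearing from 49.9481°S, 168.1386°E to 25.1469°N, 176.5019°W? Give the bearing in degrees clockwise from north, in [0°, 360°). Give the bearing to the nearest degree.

14°

Δλ = -176.5019 − 168.1386 = -344.6405°; wrapped into (−180°, 180°]: 15.3595°.
θ = atan2( sin Δλ · cos φ₂ , cos φ₁ · sin φ₂ − sin φ₁ · cos φ₂ · cos Δλ )
  = atan2(0.23977, 0.94160) = 14.286° → normalised to [0°, 360°): 14.286°.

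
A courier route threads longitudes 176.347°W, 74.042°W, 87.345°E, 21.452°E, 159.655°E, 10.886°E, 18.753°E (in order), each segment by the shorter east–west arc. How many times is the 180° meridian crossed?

0

Leg 1: -176.347° → -74.042°, shortest Δλ = 102.305° (east) — does not cross 180°.
Leg 2: -74.042° → +87.345°, shortest Δλ = 161.387° (east) — does not cross 180°.
Leg 3: +87.345° → +21.452°, shortest Δλ = -65.893° (west) — does not cross 180°.
Leg 4: +21.452° → +159.655°, shortest Δλ = 138.203° (east) — does not cross 180°.
Leg 5: +159.655° → +10.886°, shortest Δλ = -148.769° (west) — does not cross 180°.
Leg 6: +10.886° → +18.753°, shortest Δλ = 7.867° (east) — does not cross 180°.
Total crossings: 0.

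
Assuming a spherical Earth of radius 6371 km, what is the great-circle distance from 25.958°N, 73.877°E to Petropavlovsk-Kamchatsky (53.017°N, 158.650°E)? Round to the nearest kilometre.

7393 km

Δλ = 158.650 − 73.877 = 84.773°.
Δφ = 53.017 − 25.958 = 27.059°.
a = sin²(Δφ/2) + cos φ₁ · cos φ₂ · sin²(Δλ/2) = 0.300537.
c = 2·atan2(√a, √(1−a)) = 1.16045 rad → d = 6371·c ≈ 7393.23 km.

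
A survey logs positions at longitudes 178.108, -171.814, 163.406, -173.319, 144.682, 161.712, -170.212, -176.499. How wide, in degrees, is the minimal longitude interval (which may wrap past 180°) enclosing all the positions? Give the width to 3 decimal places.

Sort the longitudes: -176.499°, -173.319°, -171.814°, -170.212°, +144.682°, +161.712°, +163.406°, +178.108°.
Eastward gaps between consecutive values (wrapping around): 3.180°, 1.505°, 1.602°, 314.894°, 17.030°, 1.694°, 14.702°, 5.393°.
Largest gap = 314.894° ⇒ minimal covering band is its complement: 360° − 314.894° = 45.106°.
Band runs from +144.682° eastward to -170.212°, crossing the antimeridian.

45.106°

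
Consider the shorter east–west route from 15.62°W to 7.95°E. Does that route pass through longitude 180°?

No

Signed shortest Δλ = ((7.95 − -15.62 + 180) mod 360) − 180 = 23.57°.
Going east by 23.57° from -15.62° reaches +7.95° without touching 180°.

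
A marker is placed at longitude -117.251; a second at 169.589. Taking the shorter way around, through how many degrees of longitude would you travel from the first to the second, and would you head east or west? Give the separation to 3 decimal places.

73.160° west

Raw difference: 169.589 − -117.251 = 286.84°.
Normalise into (−180°, 180°]: 286.84° − 360° = -73.16°.
Negative ⇒ the second point lies to the west; separation 73.160°.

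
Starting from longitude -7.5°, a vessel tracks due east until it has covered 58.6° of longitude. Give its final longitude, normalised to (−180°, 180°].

+51.1°

Start at -7.5°; shift +58.6° → +51.1°.
+51.1° already lies in (−180°, 180°].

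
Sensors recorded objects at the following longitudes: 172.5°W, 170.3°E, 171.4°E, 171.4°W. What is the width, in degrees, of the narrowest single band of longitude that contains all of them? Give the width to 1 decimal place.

Sort the longitudes: -172.5°, -171.4°, +170.3°, +171.4°.
Eastward gaps between consecutive values (wrapping around): 1.1°, 341.7°, 1.1°, 16.1°.
Largest gap = 341.7° ⇒ minimal covering band is its complement: 360° − 341.7° = 18.3°.
Band runs from +170.3° eastward to -171.4°, crossing the antimeridian.

18.3°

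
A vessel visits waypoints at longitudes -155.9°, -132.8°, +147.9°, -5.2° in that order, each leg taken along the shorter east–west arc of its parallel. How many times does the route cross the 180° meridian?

Leg 1: -155.9° → -132.8°, shortest Δλ = 23.1° (east) — does not cross 180°.
Leg 2: -132.8° → +147.9°, shortest Δλ = -79.3° (west) — crosses 180°.
Leg 3: +147.9° → -5.2°, shortest Δλ = -153.1° (west) — does not cross 180°.
Total crossings: 1.

1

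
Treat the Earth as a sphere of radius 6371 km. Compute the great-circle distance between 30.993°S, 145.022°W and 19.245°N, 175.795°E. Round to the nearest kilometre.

6979 km

Δλ = 175.795 − -145.022 = 320.817°; wrapped into (−180°, 180°]: -39.183°.
Δφ = 19.245 − -30.993 = 50.238°.
a = sin²(Δφ/2) + cos φ₁ · cos φ₂ · sin²(Δλ/2) = 0.271196.
c = 2·atan2(√a, √(1−a)) = 1.09549 rad → d = 6371·c ≈ 6979.38 km.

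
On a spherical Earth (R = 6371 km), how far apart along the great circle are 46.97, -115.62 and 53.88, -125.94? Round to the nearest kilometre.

Δλ = -125.94 − -115.62 = -10.32°.
Δφ = 53.88 − 46.97 = 6.91°.
a = sin²(Δφ/2) + cos φ₁ · cos φ₂ · sin²(Δλ/2) = 0.006885.
c = 2·atan2(√a, √(1−a)) = 0.16615 rad → d = 6371·c ≈ 1058.53 km.

1059 km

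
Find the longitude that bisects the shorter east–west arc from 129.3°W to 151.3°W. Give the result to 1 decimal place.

Signed shortest Δλ from -129.3° to -151.3° is -22.0°.
Midpoint longitude = -129.3° + (-22.0°)/2 = -129.3° − 11.0° = -140.3°.

140.3°W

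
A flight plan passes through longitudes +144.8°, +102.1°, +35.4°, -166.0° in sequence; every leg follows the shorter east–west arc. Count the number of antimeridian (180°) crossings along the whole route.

Leg 1: +144.8° → +102.1°, shortest Δλ = -42.7° (west) — does not cross 180°.
Leg 2: +102.1° → +35.4°, shortest Δλ = -66.7° (west) — does not cross 180°.
Leg 3: +35.4° → -166.0°, shortest Δλ = 158.6° (east) — crosses 180°.
Total crossings: 1.

1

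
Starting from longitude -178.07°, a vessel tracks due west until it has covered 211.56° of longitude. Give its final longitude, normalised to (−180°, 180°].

Start at -178.07°; shift −211.56° → -389.63°.
-389.63° lies outside (−180°, 180°]; add 360° → -29.63°.

-29.63°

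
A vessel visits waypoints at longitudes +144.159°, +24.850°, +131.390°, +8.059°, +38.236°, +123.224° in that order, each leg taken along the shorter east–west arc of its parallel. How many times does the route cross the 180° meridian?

0

Leg 1: +144.159° → +24.850°, shortest Δλ = -119.309° (west) — does not cross 180°.
Leg 2: +24.850° → +131.390°, shortest Δλ = 106.54° (east) — does not cross 180°.
Leg 3: +131.390° → +8.059°, shortest Δλ = -123.331° (west) — does not cross 180°.
Leg 4: +8.059° → +38.236°, shortest Δλ = 30.177° (east) — does not cross 180°.
Leg 5: +38.236° → +123.224°, shortest Δλ = 84.988° (east) — does not cross 180°.
Total crossings: 0.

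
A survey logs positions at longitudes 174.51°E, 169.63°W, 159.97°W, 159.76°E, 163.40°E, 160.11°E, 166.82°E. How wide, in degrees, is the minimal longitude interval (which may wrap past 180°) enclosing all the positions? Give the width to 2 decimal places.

40.27°

Sort the longitudes: -169.63°, -159.97°, +159.76°, +160.11°, +163.40°, +166.82°, +174.51°.
Eastward gaps between consecutive values (wrapping around): 9.66°, 319.73°, 0.35°, 3.29°, 3.42°, 7.69°, 15.86°.
Largest gap = 319.73° ⇒ minimal covering band is its complement: 360° − 319.73° = 40.27°.
Band runs from +159.76° eastward to -159.97°, crossing the antimeridian.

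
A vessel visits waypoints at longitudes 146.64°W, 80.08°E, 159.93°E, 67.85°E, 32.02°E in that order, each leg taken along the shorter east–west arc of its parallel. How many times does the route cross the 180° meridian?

Leg 1: -146.64° → +80.08°, shortest Δλ = -133.28° (west) — crosses 180°.
Leg 2: +80.08° → +159.93°, shortest Δλ = 79.85° (east) — does not cross 180°.
Leg 3: +159.93° → +67.85°, shortest Δλ = -92.08° (west) — does not cross 180°.
Leg 4: +67.85° → +32.02°, shortest Δλ = -35.83° (west) — does not cross 180°.
Total crossings: 1.

1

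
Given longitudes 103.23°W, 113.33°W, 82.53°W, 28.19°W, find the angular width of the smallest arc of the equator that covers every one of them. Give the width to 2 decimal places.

Sort the longitudes: -113.33°, -103.23°, -82.53°, -28.19°.
Eastward gaps between consecutive values (wrapping around): 10.10°, 20.70°, 54.34°, 274.86°.
Largest gap = 274.86° ⇒ minimal covering band is its complement: 360° − 274.86° = 85.14°.
Band runs from -113.33° eastward to -28.19°.

85.14°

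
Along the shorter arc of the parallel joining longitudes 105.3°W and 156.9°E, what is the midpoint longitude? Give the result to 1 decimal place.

Signed shortest Δλ from -105.3° to +156.9° is -97.8°.
Midpoint longitude = -105.3° + (-97.8°)/2 = -105.3° − 48.9° = -154.2°.
(The naïve average (-105.3 + +156.9)/2 = 25.8° is on the wrong side of the globe.)

154.2°W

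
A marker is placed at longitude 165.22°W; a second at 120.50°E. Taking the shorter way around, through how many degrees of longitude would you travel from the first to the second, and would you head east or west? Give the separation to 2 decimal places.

Raw difference: 120.50 − -165.22 = 285.72°.
Normalise into (−180°, 180°]: 285.72° − 360° = -74.28°.
Negative ⇒ the second point lies to the west; separation 74.28°.

74.28° west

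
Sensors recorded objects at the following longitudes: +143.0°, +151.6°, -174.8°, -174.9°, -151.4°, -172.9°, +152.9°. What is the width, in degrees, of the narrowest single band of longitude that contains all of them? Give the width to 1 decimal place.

65.6°

Sort the longitudes: -174.9°, -174.8°, -172.9°, -151.4°, +143.0°, +151.6°, +152.9°.
Eastward gaps between consecutive values (wrapping around): 0.1°, 1.9°, 21.5°, 294.4°, 8.6°, 1.3°, 32.2°.
Largest gap = 294.4° ⇒ minimal covering band is its complement: 360° − 294.4° = 65.6°.
Band runs from +143.0° eastward to -151.4°, crossing the antimeridian.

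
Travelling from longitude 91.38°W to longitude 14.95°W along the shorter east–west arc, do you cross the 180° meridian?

Signed shortest Δλ = ((-14.95 − -91.38 + 180) mod 360) − 180 = 76.43°.
Going east by 76.43° from -91.38° reaches -14.95° without touching 180°.

No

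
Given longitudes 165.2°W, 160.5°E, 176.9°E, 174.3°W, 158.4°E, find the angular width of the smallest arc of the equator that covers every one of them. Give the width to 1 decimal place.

36.4°

Sort the longitudes: -174.3°, -165.2°, +158.4°, +160.5°, +176.9°.
Eastward gaps between consecutive values (wrapping around): 9.1°, 323.6°, 2.1°, 16.4°, 8.8°.
Largest gap = 323.6° ⇒ minimal covering band is its complement: 360° − 323.6° = 36.4°.
Band runs from +158.4° eastward to -165.2°, crossing the antimeridian.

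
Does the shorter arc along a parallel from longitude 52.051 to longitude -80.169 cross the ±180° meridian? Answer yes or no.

No

Signed shortest Δλ = ((-80.169 − 52.051 + 180) mod 360) − 180 = -132.22°.
Going west by 132.22° from +52.051° reaches -80.169° without touching 180°.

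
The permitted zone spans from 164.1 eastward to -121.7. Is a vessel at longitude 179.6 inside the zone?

Band width going east from +164.1° to -121.7°: ((-121.7 − 164.1) mod 360) = 74.2°.
Offset of +179.6° east of the west edge: ((179.6 − 164.1) mod 360) = 15.5°.
15.5° ≤ 74.2° ⇒ inside.

Yes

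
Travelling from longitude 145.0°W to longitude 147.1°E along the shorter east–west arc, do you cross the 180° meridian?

Naïve |147.1 − -145.0| = 292.1° > 180°, so the shorter arc goes the other way round — across 180°.
Signed shortest Δλ = ((147.1 − -145.0 + 180) mod 360) − 180 = -67.9°.
Going west by 67.9° from -145.0° passes through 180° before reaching +147.1°.

Yes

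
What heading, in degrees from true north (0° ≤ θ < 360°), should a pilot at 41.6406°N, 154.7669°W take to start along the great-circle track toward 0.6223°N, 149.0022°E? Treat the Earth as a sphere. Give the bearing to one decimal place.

246.5°

Δλ = 149.0022 − -154.7669 = 303.7691°; wrapped into (−180°, 180°]: -56.2309°.
θ = atan2( sin Δλ · cos φ₂ , cos φ₁ · sin φ₂ − sin φ₁ · cos φ₂ · cos Δλ )
  = atan2(-0.83124, -0.36120) = -113.486° → normalised to [0°, 360°): 246.514°.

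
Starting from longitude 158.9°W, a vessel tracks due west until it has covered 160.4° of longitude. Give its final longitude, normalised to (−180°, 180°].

40.7°E

Start at -158.9°; shift −160.4° → -319.3°.
-319.3° lies outside (−180°, 180°]; add 360° → +40.7°.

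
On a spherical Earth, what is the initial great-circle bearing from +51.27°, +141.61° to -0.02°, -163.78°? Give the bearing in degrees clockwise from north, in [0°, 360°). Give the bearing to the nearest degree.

119°

Δλ = -163.78 − 141.61 = -305.39°; wrapped into (−180°, 180°]: 54.61°.
θ = atan2( sin Δλ · cos φ₂ , cos φ₁ · sin φ₂ − sin φ₁ · cos φ₂ · cos Δλ )
  = atan2(0.81523, -0.45201) = 119.006° → normalised to [0°, 360°): 119.006°.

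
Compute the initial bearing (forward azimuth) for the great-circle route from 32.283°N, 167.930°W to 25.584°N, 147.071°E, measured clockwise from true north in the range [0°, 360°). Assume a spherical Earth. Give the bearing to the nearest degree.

Δλ = 147.071 − -167.930 = 315.001°; wrapped into (−180°, 180°]: -44.999°.
θ = atan2( sin Δλ · cos φ₂ , cos φ₁ · sin φ₂ − sin φ₁ · cos φ₂ · cos Δλ )
  = atan2(-0.63777, 0.02444) = -87.806° → normalised to [0°, 360°): 272.194°.

272°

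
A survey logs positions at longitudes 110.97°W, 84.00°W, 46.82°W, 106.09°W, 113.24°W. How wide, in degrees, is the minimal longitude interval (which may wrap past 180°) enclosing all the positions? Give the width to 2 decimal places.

Sort the longitudes: -113.24°, -110.97°, -106.09°, -84.00°, -46.82°.
Eastward gaps between consecutive values (wrapping around): 2.27°, 4.88°, 22.09°, 37.18°, 293.58°.
Largest gap = 293.58° ⇒ minimal covering band is its complement: 360° − 293.58° = 66.42°.
Band runs from -113.24° eastward to -46.82°.

66.42°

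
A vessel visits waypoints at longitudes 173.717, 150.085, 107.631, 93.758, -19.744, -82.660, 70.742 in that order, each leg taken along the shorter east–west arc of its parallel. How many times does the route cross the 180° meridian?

0

Leg 1: +173.717° → +150.085°, shortest Δλ = -23.632° (west) — does not cross 180°.
Leg 2: +150.085° → +107.631°, shortest Δλ = -42.454° (west) — does not cross 180°.
Leg 3: +107.631° → +93.758°, shortest Δλ = -13.873° (west) — does not cross 180°.
Leg 4: +93.758° → -19.744°, shortest Δλ = -113.502° (west) — does not cross 180°.
Leg 5: -19.744° → -82.660°, shortest Δλ = -62.916° (west) — does not cross 180°.
Leg 6: -82.660° → +70.742°, shortest Δλ = 153.402° (east) — does not cross 180°.
Total crossings: 0.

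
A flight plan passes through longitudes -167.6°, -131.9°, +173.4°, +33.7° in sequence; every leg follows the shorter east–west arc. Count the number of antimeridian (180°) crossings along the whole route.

1

Leg 1: -167.6° → -131.9°, shortest Δλ = 35.7° (east) — does not cross 180°.
Leg 2: -131.9° → +173.4°, shortest Δλ = -54.7° (west) — crosses 180°.
Leg 3: +173.4° → +33.7°, shortest Δλ = -139.7° (west) — does not cross 180°.
Total crossings: 1.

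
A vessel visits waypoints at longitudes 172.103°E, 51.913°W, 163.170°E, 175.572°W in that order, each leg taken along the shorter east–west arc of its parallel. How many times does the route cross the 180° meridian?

Leg 1: +172.103° → -51.913°, shortest Δλ = 135.984° (east) — crosses 180°.
Leg 2: -51.913° → +163.170°, shortest Δλ = -144.917° (west) — crosses 180°.
Leg 3: +163.170° → -175.572°, shortest Δλ = 21.258° (east) — crosses 180°.
Total crossings: 3.

3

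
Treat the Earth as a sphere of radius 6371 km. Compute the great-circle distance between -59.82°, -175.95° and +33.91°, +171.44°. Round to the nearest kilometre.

10487 km

Δλ = 171.44 − -175.95 = 347.39°; wrapped into (−180°, 180°]: -12.61°.
Δφ = 33.91 − -59.82 = 93.73°.
a = sin²(Δφ/2) + cos φ₁ · cos φ₂ · sin²(Δλ/2) = 0.537559.
c = 2·atan2(√a, √(1−a)) = 1.64599 rad → d = 6371·c ≈ 10486.57 km.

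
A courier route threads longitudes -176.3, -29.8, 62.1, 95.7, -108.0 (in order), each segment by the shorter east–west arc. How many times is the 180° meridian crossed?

1

Leg 1: -176.3° → -29.8°, shortest Δλ = 146.5° (east) — does not cross 180°.
Leg 2: -29.8° → +62.1°, shortest Δλ = 91.9° (east) — does not cross 180°.
Leg 3: +62.1° → +95.7°, shortest Δλ = 33.6° (east) — does not cross 180°.
Leg 4: +95.7° → -108.0°, shortest Δλ = 156.3° (east) — crosses 180°.
Total crossings: 1.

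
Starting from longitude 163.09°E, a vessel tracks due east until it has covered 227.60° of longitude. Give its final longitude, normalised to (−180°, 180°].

30.69°E

Start at +163.09°; shift +227.60° → +390.69°.
+390.69° lies outside (−180°, 180°]; subtract 360° → +30.69°.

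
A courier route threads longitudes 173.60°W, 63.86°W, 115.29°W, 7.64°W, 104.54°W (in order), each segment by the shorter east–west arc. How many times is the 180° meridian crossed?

Leg 1: -173.60° → -63.86°, shortest Δλ = 109.74° (east) — does not cross 180°.
Leg 2: -63.86° → -115.29°, shortest Δλ = -51.43° (west) — does not cross 180°.
Leg 3: -115.29° → -7.64°, shortest Δλ = 107.65° (east) — does not cross 180°.
Leg 4: -7.64° → -104.54°, shortest Δλ = -96.9° (west) — does not cross 180°.
Total crossings: 0.

0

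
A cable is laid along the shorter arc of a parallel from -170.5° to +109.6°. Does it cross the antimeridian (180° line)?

Yes

Naïve |109.6 − -170.5| = 280.1° > 180°, so the shorter arc goes the other way round — across 180°.
Signed shortest Δλ = ((109.6 − -170.5 + 180) mod 360) − 180 = -79.9°.
Going west by 79.9° from -170.5° passes through 180° before reaching +109.6°.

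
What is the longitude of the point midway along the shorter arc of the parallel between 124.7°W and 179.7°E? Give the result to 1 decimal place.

152.5°W

Signed shortest Δλ from -124.7° to +179.7° is -55.6°.
Midpoint longitude = -124.7° + (-55.6°)/2 = -124.7° − 27.8° = -152.5°.
(The naïve average (-124.7 + +179.7)/2 = 27.5° is on the wrong side of the globe.)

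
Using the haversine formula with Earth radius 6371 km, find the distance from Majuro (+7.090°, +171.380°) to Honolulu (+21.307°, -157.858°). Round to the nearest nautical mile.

1977 nmi

Δλ = -157.858 − 171.380 = -329.238°; wrapped into (−180°, 180°]: 30.762°.
Δφ = 21.307 − 7.090 = 14.217°.
a = sin²(Δφ/2) + cos φ₁ · cos φ₂ · sin²(Δλ/2) = 0.080354.
c = 2·atan2(√a, √(1−a)) = 0.57482 rad → d = 6371·c ≈ 3662.16 km ≈ 1977.41 nmi.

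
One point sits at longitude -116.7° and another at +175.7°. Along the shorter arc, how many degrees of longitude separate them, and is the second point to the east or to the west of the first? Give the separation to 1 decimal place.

Raw difference: 175.7 − -116.7 = 292.4°.
Normalise into (−180°, 180°]: 292.4° − 360° = -67.6°.
Negative ⇒ the second point lies to the west; separation 67.6°.

67.6° west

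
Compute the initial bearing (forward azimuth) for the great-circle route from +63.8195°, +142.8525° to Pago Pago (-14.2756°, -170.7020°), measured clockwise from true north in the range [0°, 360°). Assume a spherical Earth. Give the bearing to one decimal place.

Δλ = -170.7020 − 142.8525 = -313.5545°; wrapped into (−180°, 180°]: 46.4455°.
θ = atan2( sin Δλ · cos φ₂ , cos φ₁ · sin φ₂ − sin φ₁ · cos φ₂ · cos Δλ )
  = atan2(0.70234, -0.70805) = 135.232° → normalised to [0°, 360°): 135.232°.

135.2°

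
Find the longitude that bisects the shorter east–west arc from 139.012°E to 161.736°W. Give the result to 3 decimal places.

168.638°E

Signed shortest Δλ from +139.012° to -161.736° is +59.252°.
Midpoint longitude = +139.012° + (+59.252°)/2 = +139.012° + 29.626° = +168.638°.
(The naïve average (+139.012 + -161.736)/2 = -11.362° is on the wrong side of the globe.)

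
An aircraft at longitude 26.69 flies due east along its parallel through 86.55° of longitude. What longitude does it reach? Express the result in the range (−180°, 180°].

Start at +26.69°; shift +86.55° → +113.24°.
+113.24° already lies in (−180°, 180°].

+113.24°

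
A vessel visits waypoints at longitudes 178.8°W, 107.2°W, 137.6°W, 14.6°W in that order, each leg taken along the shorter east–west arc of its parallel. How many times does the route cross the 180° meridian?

0

Leg 1: -178.8° → -107.2°, shortest Δλ = 71.6° (east) — does not cross 180°.
Leg 2: -107.2° → -137.6°, shortest Δλ = -30.4° (west) — does not cross 180°.
Leg 3: -137.6° → -14.6°, shortest Δλ = 123.0° (east) — does not cross 180°.
Total crossings: 0.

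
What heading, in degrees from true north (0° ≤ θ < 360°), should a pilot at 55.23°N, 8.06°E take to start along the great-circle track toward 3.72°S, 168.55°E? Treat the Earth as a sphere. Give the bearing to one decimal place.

Δλ = 168.55 − 8.06 = 160.49°.
θ = atan2( sin Δλ · cos φ₂ , cos φ₁ · sin φ₂ − sin φ₁ · cos φ₂ · cos Δλ )
  = atan2(0.33327, 0.73565) = 24.372° → normalised to [0°, 360°): 24.372°.

24.4°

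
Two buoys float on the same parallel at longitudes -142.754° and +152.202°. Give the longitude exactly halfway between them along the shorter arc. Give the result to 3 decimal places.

-175.276°

Signed shortest Δλ from -142.754° to +152.202° is -65.044°.
Midpoint longitude = -142.754° + (-65.044°)/2 = -142.754° − 32.522° = -175.276°.
(The naïve average (-142.754 + +152.202)/2 = 4.724° is on the wrong side of the globe.)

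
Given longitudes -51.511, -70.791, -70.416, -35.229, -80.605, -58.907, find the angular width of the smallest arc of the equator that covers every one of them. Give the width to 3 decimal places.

Sort the longitudes: -80.605°, -70.791°, -70.416°, -58.907°, -51.511°, -35.229°.
Eastward gaps between consecutive values (wrapping around): 9.814°, 0.375°, 11.509°, 7.396°, 16.282°, 314.624°.
Largest gap = 314.624° ⇒ minimal covering band is its complement: 360° − 314.624° = 45.376°.
Band runs from -80.605° eastward to -35.229°.

45.376°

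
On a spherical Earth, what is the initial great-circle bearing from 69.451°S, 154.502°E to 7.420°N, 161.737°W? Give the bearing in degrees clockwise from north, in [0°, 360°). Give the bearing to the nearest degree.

Δλ = -161.737 − 154.502 = -316.239°; wrapped into (−180°, 180°]: 43.761°.
θ = atan2( sin Δλ · cos φ₂ , cos φ₁ · sin φ₂ − sin φ₁ · cos φ₂ · cos Δλ )
  = atan2(0.68586, 0.71594) = 43.771° → normalised to [0°, 360°): 43.771°.

44°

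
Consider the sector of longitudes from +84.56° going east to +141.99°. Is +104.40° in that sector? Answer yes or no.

Yes

Band width going east from +84.56° to +141.99°: ((141.99 − 84.56) mod 360) = 57.43°.
Offset of +104.40° east of the west edge: ((104.40 − 84.56) mod 360) = 19.84°.
19.84° ≤ 57.43° ⇒ inside.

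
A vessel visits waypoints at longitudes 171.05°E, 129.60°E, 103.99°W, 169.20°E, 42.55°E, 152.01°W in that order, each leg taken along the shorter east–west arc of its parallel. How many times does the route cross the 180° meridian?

3

Leg 1: +171.05° → +129.60°, shortest Δλ = -41.45° (west) — does not cross 180°.
Leg 2: +129.60° → -103.99°, shortest Δλ = 126.41° (east) — crosses 180°.
Leg 3: -103.99° → +169.20°, shortest Δλ = -86.81° (west) — crosses 180°.
Leg 4: +169.20° → +42.55°, shortest Δλ = -126.65° (west) — does not cross 180°.
Leg 5: +42.55° → -152.01°, shortest Δλ = 165.44° (east) — crosses 180°.
Total crossings: 3.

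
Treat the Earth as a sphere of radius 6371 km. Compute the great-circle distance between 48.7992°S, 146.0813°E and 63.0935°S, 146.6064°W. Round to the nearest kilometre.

Δλ = -146.6064 − 146.0813 = -292.6877°; wrapped into (−180°, 180°]: 67.3123°.
Δφ = -63.0935 − -48.7992 = -14.2943°.
a = sin²(Δφ/2) + cos φ₁ · cos φ₂ · sin²(Δλ/2) = 0.107036.
c = 2·atan2(√a, √(1−a)) = 0.66660 rad → d = 6371·c ≈ 4246.90 km.

4247 km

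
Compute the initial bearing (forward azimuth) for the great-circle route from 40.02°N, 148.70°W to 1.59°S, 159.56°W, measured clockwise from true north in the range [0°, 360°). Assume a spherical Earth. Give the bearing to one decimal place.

196.1°

Δλ = -159.56 − -148.70 = -10.86°.
θ = atan2( sin Δλ · cos φ₂ , cos φ₁ · sin φ₂ − sin φ₁ · cos φ₂ · cos Δλ )
  = atan2(-0.18834, -0.65254) = -163.901° → normalised to [0°, 360°): 196.099°.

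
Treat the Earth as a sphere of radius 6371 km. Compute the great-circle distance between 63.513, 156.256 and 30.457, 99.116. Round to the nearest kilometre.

Δλ = 99.116 − 156.256 = -57.140°.
Δφ = 30.457 − 63.513 = -33.056°.
a = sin²(Δφ/2) + cos φ₁ · cos φ₂ · sin²(Δλ/2) = 0.168857.
c = 2·atan2(√a, √(1−a)) = 0.84693 rad → d = 6371·c ≈ 5395.80 km.

5396 km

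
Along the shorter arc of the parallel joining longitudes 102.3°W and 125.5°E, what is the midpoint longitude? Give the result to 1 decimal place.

Signed shortest Δλ from -102.3° to +125.5° is -132.2°.
Midpoint longitude = -102.3° + (-132.2°)/2 = -102.3° − 66.1° = -168.4°.
(The naïve average (-102.3 + +125.5)/2 = 11.6° is on the wrong side of the globe.)

168.4°W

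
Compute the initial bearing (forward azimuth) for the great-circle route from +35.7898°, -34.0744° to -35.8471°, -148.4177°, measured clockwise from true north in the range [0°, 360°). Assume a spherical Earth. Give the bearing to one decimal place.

Δλ = -148.4177 − -34.0744 = -114.3433°.
θ = atan2( sin Δλ · cos φ₂ , cos φ₁ · sin φ₂ − sin φ₁ · cos φ₂ · cos Δλ )
  = atan2(-0.73852, -0.27964) = -110.739° → normalised to [0°, 360°): 249.261°.

249.3°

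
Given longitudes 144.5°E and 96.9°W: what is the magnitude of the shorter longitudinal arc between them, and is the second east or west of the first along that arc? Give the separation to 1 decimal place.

118.6° east

Raw difference: -96.9 − 144.5 = -241.4°.
Normalise into (−180°, 180°]: -241.4° + 360° = 118.6°.
Positive ⇒ the second point lies to the east; separation 118.6°.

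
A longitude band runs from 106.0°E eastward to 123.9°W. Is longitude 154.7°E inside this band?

Yes

Band width going east from +106.0° to -123.9°: ((-123.9 − 106.0) mod 360) = 130.1°.
Offset of +154.7° east of the west edge: ((154.7 − 106.0) mod 360) = 48.7°.
48.7° ≤ 130.1° ⇒ inside.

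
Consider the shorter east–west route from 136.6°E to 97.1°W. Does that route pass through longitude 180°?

Yes

Naïve |-97.1 − 136.6| = 233.7° > 180°, so the shorter arc goes the other way round — across 180°.
Signed shortest Δλ = ((-97.1 − 136.6 + 180) mod 360) − 180 = 126.3°.
Going east by 126.3° from +136.6° passes through 180° before reaching -97.1°.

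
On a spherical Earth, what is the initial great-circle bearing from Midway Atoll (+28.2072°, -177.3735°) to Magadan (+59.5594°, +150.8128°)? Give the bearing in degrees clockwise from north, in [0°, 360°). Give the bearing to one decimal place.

334.4°

Δλ = 150.8128 − -177.3735 = 328.1863°; wrapped into (−180°, 180°]: -31.8137°.
θ = atan2( sin Δλ · cos φ₂ , cos φ₁ · sin φ₂ − sin φ₁ · cos φ₂ · cos Δλ )
  = atan2(-0.26708, 0.55627) = -25.647° → normalised to [0°, 360°): 334.353°.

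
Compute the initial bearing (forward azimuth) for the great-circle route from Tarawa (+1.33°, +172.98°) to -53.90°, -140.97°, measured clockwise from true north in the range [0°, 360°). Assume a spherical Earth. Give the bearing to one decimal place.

Δλ = -140.97 − 172.98 = -313.95°; wrapped into (−180°, 180°]: 46.05°.
θ = atan2( sin Δλ · cos φ₂ , cos φ₁ · sin φ₂ − sin φ₁ · cos φ₂ · cos Δλ )
  = atan2(0.42419, -0.81726) = 152.569° → normalised to [0°, 360°): 152.569°.

152.6°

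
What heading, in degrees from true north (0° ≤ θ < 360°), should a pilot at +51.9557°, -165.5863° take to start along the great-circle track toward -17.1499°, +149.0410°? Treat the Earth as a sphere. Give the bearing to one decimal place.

223.8°

Δλ = 149.0410 − -165.5863 = 314.6273°; wrapped into (−180°, 180°]: -45.3727°.
θ = atan2( sin Δλ · cos φ₂ , cos φ₁ · sin φ₂ − sin φ₁ · cos φ₂ · cos Δλ )
  = atan2(-0.68005, -0.71036) = -136.249° → normalised to [0°, 360°): 223.751°.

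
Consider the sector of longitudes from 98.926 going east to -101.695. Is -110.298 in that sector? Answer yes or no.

Yes

Band width going east from +98.926° to -101.695°: ((-101.695 − 98.926) mod 360) = 159.379°.
Offset of -110.298° east of the west edge: ((-110.298 − 98.926) mod 360) = 150.776°.
150.776° ≤ 159.379° ⇒ inside.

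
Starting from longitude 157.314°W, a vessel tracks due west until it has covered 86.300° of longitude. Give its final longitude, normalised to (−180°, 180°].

116.386°E

Start at -157.314°; shift −86.300° → -243.614°.
-243.614° lies outside (−180°, 180°]; add 360° → +116.386°.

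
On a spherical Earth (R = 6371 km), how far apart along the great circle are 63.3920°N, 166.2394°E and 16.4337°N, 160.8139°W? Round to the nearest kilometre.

Δλ = -160.8139 − 166.2394 = -327.0533°; wrapped into (−180°, 180°]: 32.9467°.
Δφ = 16.4337 − 63.3920 = -46.9583°.
a = sin²(Δφ/2) + cos φ₁ · cos φ₂ · sin²(Δλ/2) = 0.193279.
c = 2·atan2(√a, √(1−a)) = 0.91038 rad → d = 6371·c ≈ 5800.05 km.

5800 km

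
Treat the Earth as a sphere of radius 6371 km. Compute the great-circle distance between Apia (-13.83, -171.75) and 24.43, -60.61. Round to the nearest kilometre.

12753 km

Δλ = -60.61 − -171.75 = 111.14°.
Δφ = 24.43 − -13.83 = 38.26°.
a = sin²(Δφ/2) + cos φ₁ · cos φ₂ · sin²(Δλ/2) = 0.708851.
c = 2·atan2(√a, √(1−a)) = 2.00171 rad → d = 6371·c ≈ 12752.90 km.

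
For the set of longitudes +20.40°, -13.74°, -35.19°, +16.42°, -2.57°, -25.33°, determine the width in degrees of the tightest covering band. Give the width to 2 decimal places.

Sort the longitudes: -35.19°, -25.33°, -13.74°, -2.57°, +16.42°, +20.40°.
Eastward gaps between consecutive values (wrapping around): 9.86°, 11.59°, 11.17°, 18.99°, 3.98°, 304.41°.
Largest gap = 304.41° ⇒ minimal covering band is its complement: 360° − 304.41° = 55.59°.
Band runs from -35.19° eastward to +20.40°.

55.59°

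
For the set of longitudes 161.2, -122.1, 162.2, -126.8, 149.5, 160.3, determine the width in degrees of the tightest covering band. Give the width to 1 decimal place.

88.4°

Sort the longitudes: -126.8°, -122.1°, +149.5°, +160.3°, +161.2°, +162.2°.
Eastward gaps between consecutive values (wrapping around): 4.7°, 271.6°, 10.8°, 0.9°, 1.0°, 71.0°.
Largest gap = 271.6° ⇒ minimal covering band is its complement: 360° − 271.6° = 88.4°.
Band runs from +149.5° eastward to -122.1°, crossing the antimeridian.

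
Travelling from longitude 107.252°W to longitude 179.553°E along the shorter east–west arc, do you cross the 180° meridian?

Yes

Naïve |179.553 − -107.252| = 286.805° > 180°, so the shorter arc goes the other way round — across 180°.
Signed shortest Δλ = ((179.553 − -107.252 + 180) mod 360) − 180 = -73.195°.
Going west by 73.195° from -107.252° passes through 180° before reaching +179.553°.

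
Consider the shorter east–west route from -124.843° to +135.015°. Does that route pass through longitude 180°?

Naïve |135.015 − -124.843| = 259.858° > 180°, so the shorter arc goes the other way round — across 180°.
Signed shortest Δλ = ((135.015 − -124.843 + 180) mod 360) − 180 = -100.142°.
Going west by 100.142° from -124.843° passes through 180° before reaching +135.015°.

Yes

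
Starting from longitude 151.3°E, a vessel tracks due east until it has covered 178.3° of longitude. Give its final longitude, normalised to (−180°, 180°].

Start at +151.3°; shift +178.3° → +329.6°.
+329.6° lies outside (−180°, 180°]; subtract 360° → -30.4°.

30.4°W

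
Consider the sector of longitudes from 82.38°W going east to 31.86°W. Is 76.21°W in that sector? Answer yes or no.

Band width going east from -82.38° to -31.86°: ((-31.86 − -82.38) mod 360) = 50.52°.
Offset of -76.21° east of the west edge: ((-76.21 − -82.38) mod 360) = 6.17°.
6.17° ≤ 50.52° ⇒ inside.

Yes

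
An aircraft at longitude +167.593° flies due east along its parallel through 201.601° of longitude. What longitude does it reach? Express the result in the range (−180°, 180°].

Start at +167.593°; shift +201.601° → +369.194°.
+369.194° lies outside (−180°, 180°]; subtract 360° → +9.194°.

+9.194°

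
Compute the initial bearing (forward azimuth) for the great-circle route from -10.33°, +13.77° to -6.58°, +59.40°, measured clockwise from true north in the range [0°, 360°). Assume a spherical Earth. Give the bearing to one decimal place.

89.0°

Δλ = 59.40 − 13.77 = 45.63°.
θ = atan2( sin Δλ · cos φ₂ , cos φ₁ · sin φ₂ − sin φ₁ · cos φ₂ · cos Δλ )
  = atan2(0.71013, 0.01184) = 89.045° → normalised to [0°, 360°): 89.045°.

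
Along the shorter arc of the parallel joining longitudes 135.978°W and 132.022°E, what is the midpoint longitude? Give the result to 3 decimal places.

178.022°E

Signed shortest Δλ from -135.978° to +132.022° is -92.000°.
Midpoint longitude = -135.978° + (-92.000°)/2 = -135.978° − 46.000° = -181.978°.
Normalise into (−180°, 180°]: +178.022°.
(The naïve average (-135.978 + +132.022)/2 = -1.978° is on the wrong side of the globe.)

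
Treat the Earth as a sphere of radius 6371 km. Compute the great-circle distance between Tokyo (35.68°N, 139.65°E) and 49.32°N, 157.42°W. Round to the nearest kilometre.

5215 km

Δλ = -157.42 − 139.65 = -297.07°; wrapped into (−180°, 180°]: 62.93°.
Δφ = 49.32 − 35.68 = 13.64°.
a = sin²(Δφ/2) + cos φ₁ · cos φ₂ · sin²(Δλ/2) = 0.158363.
c = 2·atan2(√a, √(1−a)) = 0.81856 rad → d = 6371·c ≈ 5215.04 km.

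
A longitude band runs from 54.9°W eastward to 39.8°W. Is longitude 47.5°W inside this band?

Yes

Band width going east from -54.9° to -39.8°: ((-39.8 − -54.9) mod 360) = 15.1°.
Offset of -47.5° east of the west edge: ((-47.5 − -54.9) mod 360) = 7.4°.
7.4° ≤ 15.1° ⇒ inside.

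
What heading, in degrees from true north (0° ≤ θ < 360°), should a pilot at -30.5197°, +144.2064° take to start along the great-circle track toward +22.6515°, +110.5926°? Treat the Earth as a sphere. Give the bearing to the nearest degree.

Δλ = 110.5926 − 144.2064 = -33.6138°.
θ = atan2( sin Δλ · cos φ₂ , cos φ₁ · sin φ₂ − sin φ₁ · cos φ₂ · cos Δλ )
  = atan2(-0.51089, 0.72206) = -35.281° → normalised to [0°, 360°): 324.719°.

325°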